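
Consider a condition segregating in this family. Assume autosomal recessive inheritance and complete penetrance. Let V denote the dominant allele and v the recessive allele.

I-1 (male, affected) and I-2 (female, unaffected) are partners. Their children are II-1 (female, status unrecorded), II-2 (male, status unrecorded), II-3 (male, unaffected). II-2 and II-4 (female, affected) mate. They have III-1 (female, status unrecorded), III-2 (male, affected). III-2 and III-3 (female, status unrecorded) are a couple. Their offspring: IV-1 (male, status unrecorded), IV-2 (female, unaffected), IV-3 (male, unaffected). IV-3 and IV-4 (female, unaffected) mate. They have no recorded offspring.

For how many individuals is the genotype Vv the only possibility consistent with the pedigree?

Obligate heterozygotes: II-3 is unaffected so carries V and received v from I-1 (vv), so II-3 is Vv; IV-2 is unaffected so carries V and received v from III-2 (vv), so IV-2 is Vv; IV-3 is unaffected so carries V and received v from III-2 (vv), so IV-3 is Vv.
Every other individual is either homozygous by phenotype or has at least one consistent homozygous assignment, so the count is 3.

3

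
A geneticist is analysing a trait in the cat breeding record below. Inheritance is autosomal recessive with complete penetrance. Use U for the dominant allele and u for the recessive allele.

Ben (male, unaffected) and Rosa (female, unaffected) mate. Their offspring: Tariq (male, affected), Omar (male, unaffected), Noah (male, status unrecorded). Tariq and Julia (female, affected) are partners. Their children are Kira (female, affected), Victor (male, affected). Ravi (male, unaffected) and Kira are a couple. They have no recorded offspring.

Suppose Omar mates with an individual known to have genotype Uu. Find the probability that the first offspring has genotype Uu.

1/2

Ben is unaffected so carries U and passed u to Tariq (uu), so Ben is Uu.
Rosa is unaffected so carries U and passed u to Tariq (uu), so Rosa is Uu.
Omar is an unaffected offspring of Ben (Uu) × Rosa (Uu), whose cross gives 1/4 UU : 1/2 Uu : 1/4 uu; conditioning on being unaffected, Omar is UU with probability 1/3, Uu with probability 2/3.
Summing over parental genotype combinations, P(offspring has genotype Uu) = 1/3·1/2 + 2/3·1/2 = 1/2.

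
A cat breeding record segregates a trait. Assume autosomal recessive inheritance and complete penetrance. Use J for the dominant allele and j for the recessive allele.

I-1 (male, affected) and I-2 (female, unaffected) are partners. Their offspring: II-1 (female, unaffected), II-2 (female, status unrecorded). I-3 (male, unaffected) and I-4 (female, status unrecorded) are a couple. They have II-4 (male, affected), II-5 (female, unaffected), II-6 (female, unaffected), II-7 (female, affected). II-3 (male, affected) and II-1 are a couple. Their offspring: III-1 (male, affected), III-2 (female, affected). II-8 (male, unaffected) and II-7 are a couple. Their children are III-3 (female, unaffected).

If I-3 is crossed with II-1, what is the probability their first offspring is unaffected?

3/4

I-3 is unaffected so carries J and passed j to II-4 (jj), so I-3 is Jj.
II-1 is unaffected so carries J and received j from I-1 (jj), so II-1 is Jj.
The cross gives 1/4 JJ : 1/2 Jj : 1/4 jj, so P(offspring is unaffected) = 3/4.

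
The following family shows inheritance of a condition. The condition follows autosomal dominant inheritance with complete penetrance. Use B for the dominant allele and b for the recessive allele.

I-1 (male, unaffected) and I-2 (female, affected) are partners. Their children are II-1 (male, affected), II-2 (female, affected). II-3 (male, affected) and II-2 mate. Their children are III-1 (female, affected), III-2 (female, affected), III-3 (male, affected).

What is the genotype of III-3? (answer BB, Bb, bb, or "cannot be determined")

cannot be determined

III-3's phenotype allows BB or Bb, and no parent or child forces a single allele at both positions; consistent genotype assignments exist with III-3 as BB or Bb.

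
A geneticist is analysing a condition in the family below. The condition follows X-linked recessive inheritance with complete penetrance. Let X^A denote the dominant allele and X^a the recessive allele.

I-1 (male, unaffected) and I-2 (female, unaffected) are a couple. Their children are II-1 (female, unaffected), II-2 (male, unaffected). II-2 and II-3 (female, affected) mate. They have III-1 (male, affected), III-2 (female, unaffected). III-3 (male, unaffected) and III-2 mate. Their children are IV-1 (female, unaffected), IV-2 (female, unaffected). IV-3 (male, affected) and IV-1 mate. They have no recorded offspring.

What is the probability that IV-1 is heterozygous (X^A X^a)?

III-3 is unaffected, so III-3 is X^A Y.
III-2 is unaffected so carries A and received a from II-3 (X^a X^a), so III-2 is X^A X^a.
Their cross gives offspring ratios 1/2 X^A X^A : 1/2 X^A X^a. Conditioning on IV-1 being unaffected, P(X^A X^a) = 1/2 / 1 = 1/2.

1/2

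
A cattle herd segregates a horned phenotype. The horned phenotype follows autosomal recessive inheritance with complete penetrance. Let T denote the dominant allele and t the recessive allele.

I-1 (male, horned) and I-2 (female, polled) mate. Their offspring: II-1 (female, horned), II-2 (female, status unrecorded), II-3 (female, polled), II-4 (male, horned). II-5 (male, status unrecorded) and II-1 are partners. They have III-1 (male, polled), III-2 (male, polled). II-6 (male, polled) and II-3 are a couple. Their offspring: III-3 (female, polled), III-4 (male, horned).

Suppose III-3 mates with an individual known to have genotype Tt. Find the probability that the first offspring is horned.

1/6

II-6 is polled so carries T and passed t to III-4 (tt), so II-6 is Tt.
II-3 is polled so carries T and received t from I-1 (tt), so II-3 is Tt.
III-3 is a polled offspring of II-6 (Tt) × II-3 (Tt), whose cross gives 1/4 TT : 1/2 Tt : 1/4 tt; conditioning on being polled, III-3 is TT with probability 1/3, Tt with probability 2/3.
Summing over parental genotype combinations, P(offspring is horned) = 2/3·1/4 = 1/6.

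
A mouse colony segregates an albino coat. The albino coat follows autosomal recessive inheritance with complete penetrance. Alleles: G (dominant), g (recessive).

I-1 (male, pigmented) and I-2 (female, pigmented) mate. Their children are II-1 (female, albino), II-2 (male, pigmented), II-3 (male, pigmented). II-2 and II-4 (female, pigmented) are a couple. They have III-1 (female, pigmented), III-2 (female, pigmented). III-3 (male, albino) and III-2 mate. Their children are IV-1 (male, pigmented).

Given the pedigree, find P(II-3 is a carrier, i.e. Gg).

2/3

I-1 is pigmented so carries G and passed g to II-1 (gg), so I-1 is Gg.
I-2 is pigmented so carries G and passed g to II-1 (gg), so I-2 is Gg.
Their cross gives offspring ratios 1/4 GG : 1/2 Gg : 1/4 gg. Conditioning on II-3 being pigmented, P(Gg) = 1/2 / 3/4 = 2/3.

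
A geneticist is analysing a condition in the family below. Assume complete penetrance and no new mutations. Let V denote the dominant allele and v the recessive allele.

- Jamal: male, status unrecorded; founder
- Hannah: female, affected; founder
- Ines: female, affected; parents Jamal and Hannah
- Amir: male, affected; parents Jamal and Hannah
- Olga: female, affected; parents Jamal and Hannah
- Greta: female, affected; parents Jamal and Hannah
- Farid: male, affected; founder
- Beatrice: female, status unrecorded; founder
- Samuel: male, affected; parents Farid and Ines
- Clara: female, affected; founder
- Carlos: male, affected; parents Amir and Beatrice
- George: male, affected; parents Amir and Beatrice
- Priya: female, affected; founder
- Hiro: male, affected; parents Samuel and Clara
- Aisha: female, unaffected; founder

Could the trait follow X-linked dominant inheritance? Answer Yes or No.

Yes

A consistent assignment under X-linked dominant exists: Jamal X^V Y, Hannah X^V X^V, Ines X^V X^V, Amir X^V Y, Olga X^V X^V, Greta X^V X^V, Farid X^V Y, Beatrice X^V X^V, Samuel X^V Y, Clara X^V X^V, Carlos X^V Y, George X^V Y, Priya X^V X^V, Hiro X^V Y, Aisha X^v X^v.
In this assignment every recorded phenotype matches its genotype and every non-founder's genotype is obtainable from its parents' genotypes, so the pedigree is consistent.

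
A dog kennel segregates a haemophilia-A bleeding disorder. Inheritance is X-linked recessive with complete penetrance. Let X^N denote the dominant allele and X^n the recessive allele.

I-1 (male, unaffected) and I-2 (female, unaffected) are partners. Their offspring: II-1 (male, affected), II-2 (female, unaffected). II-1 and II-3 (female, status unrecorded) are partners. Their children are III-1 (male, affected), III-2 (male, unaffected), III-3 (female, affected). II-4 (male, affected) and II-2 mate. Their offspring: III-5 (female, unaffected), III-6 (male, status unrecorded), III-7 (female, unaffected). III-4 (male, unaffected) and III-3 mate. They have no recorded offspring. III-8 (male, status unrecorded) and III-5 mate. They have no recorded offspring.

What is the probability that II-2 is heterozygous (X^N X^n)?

I-1 is unaffected, so I-1 is X^N Y.
I-2 is unaffected so carries N and passed n to II-1 (X^n Y), so I-2 is X^N X^n.
Their cross gives offspring ratios 1/2 X^N X^N : 1/2 X^N X^n. Conditioning on II-2 being unaffected, P(X^N X^n) = 1/2 / 1 = 1/2 before taking II-2's own offspring into account.
II-4 is affected, so II-4 is X^n Y.
Now use II-2's offspring. Probability of each recorded status — unaffected daughter III-5: 1/2 if II-2 is X^N X^n, 1 if X^N X^N; unaffected daughter III-7: 1/2 if II-2 is X^N X^n, 1 if X^N X^N. (III-6: equally likely either way, so uninformative.)
Bayes: P(X^N X^n) = 1/2·1/4 / (1/2·1/4 + 1/2·1) = 1/5.

1/5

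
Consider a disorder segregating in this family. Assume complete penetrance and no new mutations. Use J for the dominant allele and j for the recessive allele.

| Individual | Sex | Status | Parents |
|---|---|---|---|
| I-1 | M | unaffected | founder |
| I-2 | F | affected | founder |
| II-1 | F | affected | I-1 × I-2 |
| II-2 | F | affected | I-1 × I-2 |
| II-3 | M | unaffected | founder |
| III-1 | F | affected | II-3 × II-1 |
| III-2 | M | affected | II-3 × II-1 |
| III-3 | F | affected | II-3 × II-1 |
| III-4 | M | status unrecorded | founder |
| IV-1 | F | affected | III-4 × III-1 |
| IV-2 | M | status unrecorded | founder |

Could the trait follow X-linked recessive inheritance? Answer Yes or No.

Under X-linked recessive, II-1 (affected, female) cannot arise from I-1 (unaffected) × I-2 (affected).

No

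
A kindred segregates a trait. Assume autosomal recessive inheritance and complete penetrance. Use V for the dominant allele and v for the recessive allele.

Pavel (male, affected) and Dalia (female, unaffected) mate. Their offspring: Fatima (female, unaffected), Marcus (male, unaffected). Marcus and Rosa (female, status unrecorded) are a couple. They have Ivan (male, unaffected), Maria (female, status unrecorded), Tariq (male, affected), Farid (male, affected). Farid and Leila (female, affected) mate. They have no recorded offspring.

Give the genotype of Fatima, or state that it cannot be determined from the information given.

Vv

From phenotype alone, Fatima is VV or Vv.
Fatima is unaffected so carries V and received v from Pavel (vv), so Fatima is Vv.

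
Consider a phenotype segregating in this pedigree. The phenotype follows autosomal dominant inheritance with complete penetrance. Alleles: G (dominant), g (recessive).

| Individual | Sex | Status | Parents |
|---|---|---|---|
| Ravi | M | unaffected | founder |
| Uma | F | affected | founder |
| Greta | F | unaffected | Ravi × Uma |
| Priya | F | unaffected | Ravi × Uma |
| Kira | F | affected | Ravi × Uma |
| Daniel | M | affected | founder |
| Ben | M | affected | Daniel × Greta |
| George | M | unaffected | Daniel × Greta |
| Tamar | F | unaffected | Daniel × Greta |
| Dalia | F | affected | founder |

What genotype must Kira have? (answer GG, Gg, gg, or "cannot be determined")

From phenotype alone, Kira is GG or Gg.
Kira is affected so carries G and received g from Ravi (gg), so Kira is Gg.

Gg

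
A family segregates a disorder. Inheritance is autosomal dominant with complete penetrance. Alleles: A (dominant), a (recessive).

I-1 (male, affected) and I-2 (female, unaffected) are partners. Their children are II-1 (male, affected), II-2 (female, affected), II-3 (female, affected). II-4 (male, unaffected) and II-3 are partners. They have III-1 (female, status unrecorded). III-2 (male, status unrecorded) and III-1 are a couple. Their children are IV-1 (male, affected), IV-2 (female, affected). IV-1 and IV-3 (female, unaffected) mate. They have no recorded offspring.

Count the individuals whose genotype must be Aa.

3

Obligate heterozygotes: II-1 is affected so carries A and received a from I-2 (aa), so II-1 is Aa; II-2 is affected so carries A and received a from I-2 (aa), so II-2 is Aa; II-3 is affected so carries A and received a from I-2 (aa), so II-3 is Aa.
Every other individual is either homozygous by phenotype or has at least one consistent homozygous assignment, so the count is 3.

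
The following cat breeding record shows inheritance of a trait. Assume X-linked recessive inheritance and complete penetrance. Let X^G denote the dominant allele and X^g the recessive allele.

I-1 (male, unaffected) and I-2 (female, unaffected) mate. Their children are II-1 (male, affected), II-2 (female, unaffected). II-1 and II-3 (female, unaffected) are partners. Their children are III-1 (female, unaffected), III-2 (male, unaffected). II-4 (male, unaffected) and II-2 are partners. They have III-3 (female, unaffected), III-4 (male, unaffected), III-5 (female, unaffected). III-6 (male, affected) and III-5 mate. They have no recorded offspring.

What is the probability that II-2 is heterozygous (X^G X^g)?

I-1 is unaffected, so I-1 is X^G Y.
I-2 is unaffected so carries G and passed g to II-1 (X^g Y), so I-2 is X^G X^g.
Their cross gives offspring ratios 1/2 X^G X^G : 1/2 X^G X^g. Conditioning on II-2 being unaffected, P(X^G X^g) = 1/2 / 1 = 1/2 before taking II-2's own offspring into account.
II-4 is unaffected, so II-4 is X^G Y.
Now use II-2's offspring. Probability of each recorded status — unaffected son III-4: 1/2 if II-2 is X^G X^g, 1 if X^G X^G. (III-3, III-5: equally likely either way, so uninformative.)
Bayes: P(X^G X^g) = 1/2·1/2 / (1/2·1/2 + 1/2·1) = 1/3.

1/3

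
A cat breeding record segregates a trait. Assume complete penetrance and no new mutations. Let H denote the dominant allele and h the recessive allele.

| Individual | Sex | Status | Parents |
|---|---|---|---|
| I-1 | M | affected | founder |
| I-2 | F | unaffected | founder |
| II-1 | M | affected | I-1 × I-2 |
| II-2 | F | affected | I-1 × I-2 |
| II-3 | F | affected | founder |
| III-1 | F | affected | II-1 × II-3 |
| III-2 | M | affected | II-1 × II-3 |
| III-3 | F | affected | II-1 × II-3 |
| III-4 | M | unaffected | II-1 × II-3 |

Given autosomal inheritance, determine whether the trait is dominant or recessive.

II-1 and II-3 are both affected yet have an unaffected child III-4. Under a recessive model two affected parents are homozygous and every child would be affected, so the trait cannot be recessive.

dominant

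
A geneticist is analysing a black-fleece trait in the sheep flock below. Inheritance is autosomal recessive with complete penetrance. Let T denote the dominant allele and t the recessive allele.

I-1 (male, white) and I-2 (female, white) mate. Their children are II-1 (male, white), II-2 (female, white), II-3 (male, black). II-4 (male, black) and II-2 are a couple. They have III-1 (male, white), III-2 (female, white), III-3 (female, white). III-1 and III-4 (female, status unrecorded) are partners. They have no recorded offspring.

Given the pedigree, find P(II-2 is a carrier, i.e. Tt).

1/5

I-1 is white so carries T and passed t to II-3 (tt), so I-1 is Tt.
I-2 is white so carries T and passed t to II-3 (tt), so I-2 is Tt.
Their cross gives offspring ratios 1/4 TT : 1/2 Tt : 1/4 tt. Conditioning on II-2 being white, P(Tt) = 1/2 / 3/4 = 2/3 before taking II-2's own offspring into account.
II-4 is black, so II-4 is tt.
Now use II-2's offspring. Probability of each recorded status — white son III-1: 1/2 if II-2 is Tt, 1 if TT; white daughter III-2: 1/2 if II-2 is Tt, 1 if TT; white daughter III-3: 1/2 if II-2 is Tt, 1 if TT.
Bayes: P(Tt) = 2/3·1/8 / (2/3·1/8 + 1/3·1) = 1/5.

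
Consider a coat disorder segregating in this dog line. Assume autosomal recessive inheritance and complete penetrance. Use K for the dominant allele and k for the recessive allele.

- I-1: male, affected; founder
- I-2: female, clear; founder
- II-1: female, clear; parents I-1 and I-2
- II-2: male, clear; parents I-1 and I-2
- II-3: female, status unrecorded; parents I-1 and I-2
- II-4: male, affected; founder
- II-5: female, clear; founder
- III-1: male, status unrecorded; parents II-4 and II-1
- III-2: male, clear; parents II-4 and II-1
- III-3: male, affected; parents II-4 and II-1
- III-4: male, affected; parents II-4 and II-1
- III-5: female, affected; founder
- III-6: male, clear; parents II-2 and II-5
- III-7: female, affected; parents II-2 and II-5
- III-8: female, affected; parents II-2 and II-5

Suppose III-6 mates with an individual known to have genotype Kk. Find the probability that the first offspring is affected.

1/6

II-2 is clear so carries K and received k from I-1 (kk), so II-2 is Kk.
II-5 is clear so carries K and passed k to III-7 (kk), so II-5 is Kk.
III-6 is a clear offspring of II-2 (Kk) × II-5 (Kk), whose cross gives 1/4 KK : 1/2 Kk : 1/4 kk; conditioning on being clear, III-6 is KK with probability 1/3, Kk with probability 2/3.
Summing over parental genotype combinations, P(offspring is affected) = 2/3·1/4 = 1/6.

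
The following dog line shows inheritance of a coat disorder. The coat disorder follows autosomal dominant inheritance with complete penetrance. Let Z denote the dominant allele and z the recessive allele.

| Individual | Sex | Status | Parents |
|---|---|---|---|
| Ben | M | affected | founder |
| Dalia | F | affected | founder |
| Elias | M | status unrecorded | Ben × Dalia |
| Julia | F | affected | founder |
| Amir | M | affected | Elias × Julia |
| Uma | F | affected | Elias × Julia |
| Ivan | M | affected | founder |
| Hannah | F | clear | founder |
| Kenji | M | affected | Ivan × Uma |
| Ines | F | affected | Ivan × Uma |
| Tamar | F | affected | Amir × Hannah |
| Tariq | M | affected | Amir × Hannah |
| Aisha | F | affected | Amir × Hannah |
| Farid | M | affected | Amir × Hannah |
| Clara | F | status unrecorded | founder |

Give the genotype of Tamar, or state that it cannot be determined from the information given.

Zz

From phenotype alone, Tamar is ZZ or Zz.
Tamar is affected so carries Z and received z from Hannah (zz), so Tamar is Zz.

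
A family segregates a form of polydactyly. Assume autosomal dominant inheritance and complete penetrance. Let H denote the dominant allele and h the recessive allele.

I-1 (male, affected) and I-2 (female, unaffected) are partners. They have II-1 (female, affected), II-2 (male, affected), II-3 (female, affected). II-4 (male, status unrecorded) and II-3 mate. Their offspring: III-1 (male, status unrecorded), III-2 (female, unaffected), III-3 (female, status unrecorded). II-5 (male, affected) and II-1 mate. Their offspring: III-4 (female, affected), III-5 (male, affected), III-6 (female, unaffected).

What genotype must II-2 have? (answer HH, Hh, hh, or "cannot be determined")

From phenotype alone, II-2 is HH or Hh.
II-2 is affected so carries H and received h from I-2 (hh), so II-2 is Hh.

Hh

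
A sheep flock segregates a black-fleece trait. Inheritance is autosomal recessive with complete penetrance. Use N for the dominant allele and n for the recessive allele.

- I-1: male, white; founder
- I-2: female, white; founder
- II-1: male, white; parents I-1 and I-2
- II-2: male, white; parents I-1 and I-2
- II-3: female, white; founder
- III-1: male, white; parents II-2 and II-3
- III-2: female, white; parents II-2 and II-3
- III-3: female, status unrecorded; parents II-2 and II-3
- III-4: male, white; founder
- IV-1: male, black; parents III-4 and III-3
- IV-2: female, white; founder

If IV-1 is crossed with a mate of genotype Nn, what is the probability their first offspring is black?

IV-1 is black, so IV-1 is nn.
The cross gives 1/2 Nn : 1/2 nn, so P(offspring is black) = 1/2.

1/2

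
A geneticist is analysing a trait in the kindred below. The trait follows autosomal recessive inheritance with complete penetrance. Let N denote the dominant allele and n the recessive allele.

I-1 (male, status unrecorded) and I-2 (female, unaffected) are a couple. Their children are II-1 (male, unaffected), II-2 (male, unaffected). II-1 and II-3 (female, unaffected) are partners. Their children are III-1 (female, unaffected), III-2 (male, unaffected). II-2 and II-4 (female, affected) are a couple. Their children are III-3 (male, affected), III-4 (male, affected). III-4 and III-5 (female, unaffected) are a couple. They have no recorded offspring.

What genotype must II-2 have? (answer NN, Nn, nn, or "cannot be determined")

Nn

From phenotype alone, II-2 is NN or Nn.
II-2 is unaffected so carries N and passed n to III-3 (nn), so II-2 is Nn.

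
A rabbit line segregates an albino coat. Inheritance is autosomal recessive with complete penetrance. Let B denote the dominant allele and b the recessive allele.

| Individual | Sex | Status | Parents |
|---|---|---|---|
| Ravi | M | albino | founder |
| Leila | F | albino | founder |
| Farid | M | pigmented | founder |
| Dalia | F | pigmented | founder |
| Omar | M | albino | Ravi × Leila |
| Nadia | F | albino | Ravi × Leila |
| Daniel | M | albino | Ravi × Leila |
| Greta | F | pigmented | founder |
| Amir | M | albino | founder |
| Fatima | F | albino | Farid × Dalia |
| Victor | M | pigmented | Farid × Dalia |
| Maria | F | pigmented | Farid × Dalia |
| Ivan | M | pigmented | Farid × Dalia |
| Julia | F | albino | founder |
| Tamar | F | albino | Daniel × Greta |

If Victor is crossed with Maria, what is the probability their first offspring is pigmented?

8/9

Farid is pigmented so carries B and passed b to Fatima (bb), so Farid is Bb.
Dalia is pigmented so carries B and passed b to Fatima (bb), so Dalia is Bb.
Victor is a pigmented offspring of Farid (Bb) × Dalia (Bb), whose cross gives 1/4 BB : 1/2 Bb : 1/4 bb; conditioning on being pigmented, Victor is BB with probability 1/3, Bb with probability 2/3.
Maria is a pigmented offspring of Farid (Bb) × Dalia (Bb), whose cross gives 1/4 BB : 1/2 Bb : 1/4 bb; conditioning on being pigmented, Maria is BB with probability 1/3, Bb with probability 2/3.
Summing over parental genotype combinations, P(offspring is pigmented) = 1/9·1 + 2/9·1 + 2/9·1 + 4/9·3/4 = 8/9.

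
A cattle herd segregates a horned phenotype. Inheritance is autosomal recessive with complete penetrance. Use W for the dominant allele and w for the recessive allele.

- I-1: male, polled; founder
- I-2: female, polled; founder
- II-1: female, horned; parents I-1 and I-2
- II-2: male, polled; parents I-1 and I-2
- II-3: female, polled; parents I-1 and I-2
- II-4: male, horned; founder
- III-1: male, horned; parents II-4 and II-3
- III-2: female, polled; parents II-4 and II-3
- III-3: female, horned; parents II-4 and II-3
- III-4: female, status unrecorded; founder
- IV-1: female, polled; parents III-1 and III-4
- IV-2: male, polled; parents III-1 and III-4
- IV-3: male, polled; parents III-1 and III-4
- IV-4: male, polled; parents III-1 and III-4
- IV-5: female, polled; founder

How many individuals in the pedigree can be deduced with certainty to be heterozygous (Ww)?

8

Obligate heterozygotes: I-1 is polled so carries W and passed w to II-1 (ww), so I-1 is Ww; I-2 is polled so carries W and passed w to II-1 (ww), so I-2 is Ww; II-3 is polled so carries W and passed w to III-1 (ww), so II-3 is Ww; III-2 is polled so carries W and received w from II-4 (ww), so III-2 is Ww; IV-1 is polled so carries W and received w from III-1 (ww), so IV-1 is Ww; IV-2 is polled so carries W and received w from III-1 (ww), so IV-2 is Ww; IV-3 is polled so carries W and received w from III-1 (ww), so IV-3 is Ww; IV-4 is polled so carries W and received w from III-1 (ww), so IV-4 is Ww.
Every other individual is either homozygous by phenotype or has at least one consistent homozygous assignment, so the count is 8.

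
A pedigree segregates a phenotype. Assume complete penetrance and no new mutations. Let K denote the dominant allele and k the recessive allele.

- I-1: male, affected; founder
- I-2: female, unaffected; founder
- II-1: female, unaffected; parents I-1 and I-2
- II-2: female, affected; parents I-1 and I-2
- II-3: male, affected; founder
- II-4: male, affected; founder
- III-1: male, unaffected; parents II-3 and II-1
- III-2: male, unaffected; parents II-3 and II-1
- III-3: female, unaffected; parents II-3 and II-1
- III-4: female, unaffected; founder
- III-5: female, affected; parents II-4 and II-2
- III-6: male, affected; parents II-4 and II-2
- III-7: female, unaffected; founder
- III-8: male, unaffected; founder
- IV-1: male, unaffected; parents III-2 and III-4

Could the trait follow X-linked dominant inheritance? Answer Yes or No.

Under X-linked dominant, II-1 (unaffected, female) cannot arise from I-1 (affected) × I-2 (unaffected).

No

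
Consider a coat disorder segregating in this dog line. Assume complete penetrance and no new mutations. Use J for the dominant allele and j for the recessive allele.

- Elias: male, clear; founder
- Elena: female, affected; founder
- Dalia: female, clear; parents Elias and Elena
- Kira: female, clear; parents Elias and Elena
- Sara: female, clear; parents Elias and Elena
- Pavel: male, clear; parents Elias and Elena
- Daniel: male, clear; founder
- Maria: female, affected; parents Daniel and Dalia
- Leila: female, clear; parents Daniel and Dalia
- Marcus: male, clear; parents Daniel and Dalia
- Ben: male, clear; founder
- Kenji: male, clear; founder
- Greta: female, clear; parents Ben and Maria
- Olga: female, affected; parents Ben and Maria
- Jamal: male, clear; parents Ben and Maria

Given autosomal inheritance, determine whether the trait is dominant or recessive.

Daniel and Dalia are both clear yet have an affected child Maria. Under dominance, an affected child requires at least one affected parent, so the trait cannot be dominant.

recessive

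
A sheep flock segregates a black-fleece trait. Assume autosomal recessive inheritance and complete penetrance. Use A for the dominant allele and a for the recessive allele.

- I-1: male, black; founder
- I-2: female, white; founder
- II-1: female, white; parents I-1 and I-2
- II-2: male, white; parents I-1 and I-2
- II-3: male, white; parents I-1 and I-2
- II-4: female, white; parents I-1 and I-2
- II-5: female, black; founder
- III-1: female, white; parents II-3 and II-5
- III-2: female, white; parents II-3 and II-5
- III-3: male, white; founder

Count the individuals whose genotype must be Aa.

Obligate heterozygotes: II-1 is white so carries A and received a from I-1 (aa), so II-1 is Aa; II-2 is white so carries A and received a from I-1 (aa), so II-2 is Aa; II-3 is white so carries A and received a from I-1 (aa), so II-3 is Aa; II-4 is white so carries A and received a from I-1 (aa), so II-4 is Aa; III-1 is white so carries A and received a from II-5 (aa), so III-1 is Aa; III-2 is white so carries A and received a from II-5 (aa), so III-2 is Aa.
Every other individual is either homozygous by phenotype or has at least one consistent homozygous assignment, so the count is 6.

6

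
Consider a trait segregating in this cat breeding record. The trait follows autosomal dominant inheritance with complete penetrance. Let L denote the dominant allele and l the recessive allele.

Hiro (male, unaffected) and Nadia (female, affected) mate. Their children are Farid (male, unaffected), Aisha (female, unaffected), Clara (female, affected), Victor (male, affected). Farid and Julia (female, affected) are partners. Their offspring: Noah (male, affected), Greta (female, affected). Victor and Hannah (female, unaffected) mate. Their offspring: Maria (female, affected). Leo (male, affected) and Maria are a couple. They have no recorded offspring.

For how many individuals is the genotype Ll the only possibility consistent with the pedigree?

6

Obligate heterozygotes: Nadia is affected so carries L and passed l to Farid (ll), so Nadia is Ll; Clara is affected so carries L and received l from Hiro (ll), so Clara is Ll; Victor is affected so carries L and received l from Hiro (ll), so Victor is Ll; Noah is affected so carries L and received l from Farid (ll), so Noah is Ll; Greta is affected so carries L and received l from Farid (ll), so Greta is Ll; Maria is affected so carries L and received l from Hannah (ll), so Maria is Ll.
Every other individual is either homozygous by phenotype or has at least one consistent homozygous assignment, so the count is 6.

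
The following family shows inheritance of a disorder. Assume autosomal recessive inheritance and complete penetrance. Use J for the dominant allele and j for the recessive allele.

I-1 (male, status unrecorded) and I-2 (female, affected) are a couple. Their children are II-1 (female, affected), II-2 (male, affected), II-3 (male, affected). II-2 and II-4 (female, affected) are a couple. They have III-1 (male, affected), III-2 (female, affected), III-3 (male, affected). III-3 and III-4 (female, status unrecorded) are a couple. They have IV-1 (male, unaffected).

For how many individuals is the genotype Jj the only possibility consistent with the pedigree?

Obligate heterozygotes: IV-1 is unaffected so carries J and received j from III-3 (jj), so IV-1 is Jj.
Every other individual is either homozygous by phenotype or has at least one consistent homozygous assignment, so the count is 1.

1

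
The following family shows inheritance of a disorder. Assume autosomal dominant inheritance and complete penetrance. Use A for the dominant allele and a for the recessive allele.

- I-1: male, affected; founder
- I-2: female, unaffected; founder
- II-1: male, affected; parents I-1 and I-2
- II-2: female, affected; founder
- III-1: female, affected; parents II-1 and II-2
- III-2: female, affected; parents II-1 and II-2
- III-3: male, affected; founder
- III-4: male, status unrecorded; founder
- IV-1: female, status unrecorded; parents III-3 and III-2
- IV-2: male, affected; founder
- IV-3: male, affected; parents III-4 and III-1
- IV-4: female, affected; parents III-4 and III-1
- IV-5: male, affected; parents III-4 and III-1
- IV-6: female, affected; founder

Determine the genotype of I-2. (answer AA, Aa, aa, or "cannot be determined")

aa

I-2 is unaffected, so I-2 is aa.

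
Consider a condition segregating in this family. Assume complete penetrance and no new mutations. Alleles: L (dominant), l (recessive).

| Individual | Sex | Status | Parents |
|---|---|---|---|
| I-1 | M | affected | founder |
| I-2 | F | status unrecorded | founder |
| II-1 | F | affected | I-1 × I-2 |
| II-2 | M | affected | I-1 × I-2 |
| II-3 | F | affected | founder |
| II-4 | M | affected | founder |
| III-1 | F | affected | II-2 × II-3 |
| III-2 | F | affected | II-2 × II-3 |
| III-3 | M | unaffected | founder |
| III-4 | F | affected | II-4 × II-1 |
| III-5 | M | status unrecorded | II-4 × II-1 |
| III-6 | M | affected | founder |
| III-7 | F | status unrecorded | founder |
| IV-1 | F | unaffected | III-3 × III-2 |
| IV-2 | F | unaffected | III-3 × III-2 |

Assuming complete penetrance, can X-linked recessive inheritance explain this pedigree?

Yes

A consistent assignment under X-linked recessive exists: I-1 X^l Y, I-2 X^L X^l, II-1 X^l X^l, II-2 X^l Y, II-3 X^l X^l, II-4 X^l Y, III-1 X^l X^l, III-2 X^l X^l, III-3 X^L Y, III-4 X^l X^l, III-5 X^l Y, III-6 X^l Y, III-7 X^L X^L, IV-1 X^L X^l, IV-2 X^L X^l.
In this assignment every recorded phenotype matches its genotype and every non-founder's genotype is obtainable from its parents' genotypes, so the pedigree is consistent.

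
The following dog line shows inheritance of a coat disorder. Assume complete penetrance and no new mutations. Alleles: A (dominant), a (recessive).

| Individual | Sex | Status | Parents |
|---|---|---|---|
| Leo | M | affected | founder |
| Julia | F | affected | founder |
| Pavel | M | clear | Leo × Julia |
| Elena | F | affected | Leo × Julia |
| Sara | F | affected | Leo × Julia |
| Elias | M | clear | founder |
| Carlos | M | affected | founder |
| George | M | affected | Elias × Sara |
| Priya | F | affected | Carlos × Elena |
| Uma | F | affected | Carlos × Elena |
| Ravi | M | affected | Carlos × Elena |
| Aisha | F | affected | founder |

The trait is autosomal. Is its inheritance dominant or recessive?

Leo and Julia are both affected yet have a clear child Pavel. Under a recessive model two affected parents are homozygous and every child would be affected, so the trait cannot be recessive.

dominant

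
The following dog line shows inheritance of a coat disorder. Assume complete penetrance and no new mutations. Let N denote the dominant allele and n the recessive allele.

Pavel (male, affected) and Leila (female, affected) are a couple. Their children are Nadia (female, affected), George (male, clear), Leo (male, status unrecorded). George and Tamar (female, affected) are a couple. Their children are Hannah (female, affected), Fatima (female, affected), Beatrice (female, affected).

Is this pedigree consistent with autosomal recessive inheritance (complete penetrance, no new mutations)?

No

Under autosomal recessive, George (clear, male) cannot arise from Pavel (affected) × Leila (affected).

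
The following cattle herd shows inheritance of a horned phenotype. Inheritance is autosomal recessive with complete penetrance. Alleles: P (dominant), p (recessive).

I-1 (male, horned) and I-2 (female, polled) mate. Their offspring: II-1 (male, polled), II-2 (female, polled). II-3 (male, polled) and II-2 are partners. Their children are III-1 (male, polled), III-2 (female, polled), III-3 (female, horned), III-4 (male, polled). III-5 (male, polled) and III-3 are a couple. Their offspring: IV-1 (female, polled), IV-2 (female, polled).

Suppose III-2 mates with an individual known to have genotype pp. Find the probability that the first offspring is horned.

II-3 is polled so carries P and passed p to III-3 (pp), so II-3 is Pp.
II-2 is polled so carries P and received p from I-1 (pp), so II-2 is Pp.
III-2 is a polled offspring of II-3 (Pp) × II-2 (Pp), whose cross gives 1/4 PP : 1/2 Pp : 1/4 pp; conditioning on being polled, III-2 is PP with probability 1/3, Pp with probability 2/3.
Summing over parental genotype combinations, P(offspring is horned) = 2/3·1/2 = 1/3.

1/3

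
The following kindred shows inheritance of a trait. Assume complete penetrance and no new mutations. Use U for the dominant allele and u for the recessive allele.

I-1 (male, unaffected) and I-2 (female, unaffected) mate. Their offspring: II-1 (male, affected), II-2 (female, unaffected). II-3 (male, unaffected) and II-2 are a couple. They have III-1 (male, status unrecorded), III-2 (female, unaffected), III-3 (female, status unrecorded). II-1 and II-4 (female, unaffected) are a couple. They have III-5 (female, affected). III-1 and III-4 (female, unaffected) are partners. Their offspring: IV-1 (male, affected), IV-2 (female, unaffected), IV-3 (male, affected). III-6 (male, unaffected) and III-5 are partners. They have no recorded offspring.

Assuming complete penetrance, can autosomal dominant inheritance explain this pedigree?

No

Under autosomal dominant, II-1 (affected, male) cannot arise from I-1 (unaffected) × I-2 (unaffected).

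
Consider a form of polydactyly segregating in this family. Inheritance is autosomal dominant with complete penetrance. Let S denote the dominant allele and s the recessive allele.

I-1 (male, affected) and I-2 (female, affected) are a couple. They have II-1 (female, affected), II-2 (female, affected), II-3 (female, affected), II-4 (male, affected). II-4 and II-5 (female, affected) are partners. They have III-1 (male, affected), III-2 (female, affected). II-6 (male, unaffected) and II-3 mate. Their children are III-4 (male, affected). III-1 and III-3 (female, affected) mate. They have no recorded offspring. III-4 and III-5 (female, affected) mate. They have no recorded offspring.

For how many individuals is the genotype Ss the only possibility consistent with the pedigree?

1

Obligate heterozygotes: III-4 is affected so carries S and received s from II-6 (ss), so III-4 is Ss.
Every other individual is either homozygous by phenotype or has at least one consistent homozygous assignment, so the count is 1.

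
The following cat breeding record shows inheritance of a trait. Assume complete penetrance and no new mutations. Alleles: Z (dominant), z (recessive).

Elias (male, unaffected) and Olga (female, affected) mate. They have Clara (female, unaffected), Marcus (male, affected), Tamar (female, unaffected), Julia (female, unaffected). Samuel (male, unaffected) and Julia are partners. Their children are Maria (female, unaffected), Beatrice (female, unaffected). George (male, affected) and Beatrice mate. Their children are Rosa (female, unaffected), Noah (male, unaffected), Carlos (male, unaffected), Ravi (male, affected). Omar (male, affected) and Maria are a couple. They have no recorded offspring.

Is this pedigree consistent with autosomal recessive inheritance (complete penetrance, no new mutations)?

A consistent assignment under autosomal recessive exists: Elias Zz, Olga zz, Clara Zz, Marcus zz, Tamar Zz, Julia Zz, Samuel ZZ, Maria ZZ, Beatrice Zz, George zz, Omar zz, Rosa Zz, Noah Zz, Carlos Zz, Ravi zz.
In this assignment every recorded phenotype matches its genotype and every non-founder's genotype is obtainable from its parents' genotypes, so the pedigree is consistent.

Yes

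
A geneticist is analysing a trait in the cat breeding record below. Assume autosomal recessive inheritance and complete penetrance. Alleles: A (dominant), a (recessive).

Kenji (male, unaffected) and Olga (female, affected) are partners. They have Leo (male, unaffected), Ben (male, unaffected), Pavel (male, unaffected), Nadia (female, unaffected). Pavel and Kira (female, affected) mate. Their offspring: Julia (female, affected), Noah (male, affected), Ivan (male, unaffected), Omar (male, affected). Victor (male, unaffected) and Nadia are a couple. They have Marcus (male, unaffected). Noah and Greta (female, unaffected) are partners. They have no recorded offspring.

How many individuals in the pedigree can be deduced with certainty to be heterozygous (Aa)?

5

Obligate heterozygotes: Leo is unaffected so carries A and received a from Olga (aa), so Leo is Aa; Ben is unaffected so carries A and received a from Olga (aa), so Ben is Aa; Pavel is unaffected so carries A and received a from Olga (aa), so Pavel is Aa; Nadia is unaffected so carries A and received a from Olga (aa), so Nadia is Aa; Ivan is unaffected so carries A and received a from Kira (aa), so Ivan is Aa.
Every other individual is either homozygous by phenotype or has at least one consistent homozygous assignment, so the count is 5.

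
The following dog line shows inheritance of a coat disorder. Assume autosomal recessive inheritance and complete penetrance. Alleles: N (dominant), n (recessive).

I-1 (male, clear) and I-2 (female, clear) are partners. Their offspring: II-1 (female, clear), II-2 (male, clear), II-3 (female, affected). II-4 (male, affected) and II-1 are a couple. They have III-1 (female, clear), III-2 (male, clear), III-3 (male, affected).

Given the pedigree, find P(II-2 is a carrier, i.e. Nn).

2/3

I-1 is clear so carries N and passed n to II-3 (nn), so I-1 is Nn.
I-2 is clear so carries N and passed n to II-3 (nn), so I-2 is Nn.
Their cross gives offspring ratios 1/4 NN : 1/2 Nn : 1/4 nn. Conditioning on II-2 being clear, P(Nn) = 1/2 / 3/4 = 2/3.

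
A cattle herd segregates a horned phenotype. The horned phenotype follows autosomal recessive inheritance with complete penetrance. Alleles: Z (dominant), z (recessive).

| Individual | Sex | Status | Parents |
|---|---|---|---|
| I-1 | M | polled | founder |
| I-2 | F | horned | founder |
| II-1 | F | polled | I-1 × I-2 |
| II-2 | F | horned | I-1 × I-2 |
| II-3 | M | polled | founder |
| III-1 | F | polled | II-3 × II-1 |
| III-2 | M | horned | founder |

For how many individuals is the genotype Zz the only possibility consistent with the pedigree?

2

Obligate heterozygotes: I-1 is polled so carries Z and passed z to II-2 (zz), so I-1 is Zz; II-1 is polled so carries Z and received z from I-2 (zz), so II-1 is Zz.
Every other individual is either homozygous by phenotype or has at least one consistent homozygous assignment, so the count is 2.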